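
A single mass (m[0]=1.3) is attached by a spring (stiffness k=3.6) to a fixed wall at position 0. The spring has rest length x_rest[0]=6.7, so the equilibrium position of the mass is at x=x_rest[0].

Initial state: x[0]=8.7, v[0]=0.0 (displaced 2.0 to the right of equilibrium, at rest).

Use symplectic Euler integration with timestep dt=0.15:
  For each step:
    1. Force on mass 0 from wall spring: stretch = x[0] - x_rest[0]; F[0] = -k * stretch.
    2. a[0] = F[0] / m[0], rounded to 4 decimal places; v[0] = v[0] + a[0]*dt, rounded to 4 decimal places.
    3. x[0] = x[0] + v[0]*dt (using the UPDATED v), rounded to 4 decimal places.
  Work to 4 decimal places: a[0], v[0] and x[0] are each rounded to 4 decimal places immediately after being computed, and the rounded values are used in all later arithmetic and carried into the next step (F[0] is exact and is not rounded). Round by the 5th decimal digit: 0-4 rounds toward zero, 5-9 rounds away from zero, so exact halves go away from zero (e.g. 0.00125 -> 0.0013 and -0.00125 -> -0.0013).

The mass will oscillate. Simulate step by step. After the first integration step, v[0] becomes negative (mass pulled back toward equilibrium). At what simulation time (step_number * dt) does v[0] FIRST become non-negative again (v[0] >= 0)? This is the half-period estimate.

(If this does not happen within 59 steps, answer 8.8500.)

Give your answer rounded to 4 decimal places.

Step 0: x=[8.7000] v=[0.0000]
Step 1: x=[8.5754] v=[-0.8308]
Step 2: x=[8.3339] v=[-1.6098]
Step 3: x=[7.9906] v=[-2.2885]
Step 4: x=[7.5669] v=[-2.8246]
Step 5: x=[7.0892] v=[-3.1847]
Step 6: x=[6.5872] v=[-3.3464]
Step 7: x=[6.0923] v=[-3.2995]
Step 8: x=[5.6352] v=[-3.0471]
Step 9: x=[5.2445] v=[-2.6048]
Step 10: x=[4.9445] v=[-2.0002]
Step 11: x=[4.7539] v=[-1.2710]
Step 12: x=[4.6845] v=[-0.4626]
Step 13: x=[4.7407] v=[0.3746]
First v>=0 after going negative at step 13, time=1.9500

Answer: 1.9500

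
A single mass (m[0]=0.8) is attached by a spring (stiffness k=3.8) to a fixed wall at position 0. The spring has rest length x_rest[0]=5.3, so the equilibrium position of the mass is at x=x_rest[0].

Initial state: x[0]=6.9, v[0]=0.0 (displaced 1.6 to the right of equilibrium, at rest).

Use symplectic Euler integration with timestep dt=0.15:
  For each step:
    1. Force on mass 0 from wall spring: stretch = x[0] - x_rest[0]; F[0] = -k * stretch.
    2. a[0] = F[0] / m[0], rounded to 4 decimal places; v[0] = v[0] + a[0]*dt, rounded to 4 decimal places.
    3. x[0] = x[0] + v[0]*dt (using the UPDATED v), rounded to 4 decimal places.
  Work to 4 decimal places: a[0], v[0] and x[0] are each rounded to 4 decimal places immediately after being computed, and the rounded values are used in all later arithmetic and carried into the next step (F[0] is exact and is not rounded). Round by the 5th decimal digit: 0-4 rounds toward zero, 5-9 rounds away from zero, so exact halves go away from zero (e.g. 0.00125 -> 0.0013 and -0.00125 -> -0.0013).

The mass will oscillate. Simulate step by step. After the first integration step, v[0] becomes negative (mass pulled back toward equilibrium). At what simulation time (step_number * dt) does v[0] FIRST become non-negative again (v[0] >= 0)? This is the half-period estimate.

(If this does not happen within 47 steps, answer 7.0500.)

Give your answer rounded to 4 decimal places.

Step 0: x=[6.9000] v=[0.0000]
Step 1: x=[6.7290] v=[-1.1400]
Step 2: x=[6.4053] v=[-2.1582]
Step 3: x=[5.9634] v=[-2.9457]
Step 4: x=[5.4506] v=[-3.4184]
Step 5: x=[4.9217] v=[-3.5257]
Step 6: x=[4.4333] v=[-3.2562]
Step 7: x=[4.0375] v=[-2.6387]
Step 8: x=[3.7766] v=[-1.7392]
Step 9: x=[3.6785] v=[-0.6538]
Step 10: x=[3.7537] v=[0.5015]
First v>=0 after going negative at step 10, time=1.5000

Answer: 1.5000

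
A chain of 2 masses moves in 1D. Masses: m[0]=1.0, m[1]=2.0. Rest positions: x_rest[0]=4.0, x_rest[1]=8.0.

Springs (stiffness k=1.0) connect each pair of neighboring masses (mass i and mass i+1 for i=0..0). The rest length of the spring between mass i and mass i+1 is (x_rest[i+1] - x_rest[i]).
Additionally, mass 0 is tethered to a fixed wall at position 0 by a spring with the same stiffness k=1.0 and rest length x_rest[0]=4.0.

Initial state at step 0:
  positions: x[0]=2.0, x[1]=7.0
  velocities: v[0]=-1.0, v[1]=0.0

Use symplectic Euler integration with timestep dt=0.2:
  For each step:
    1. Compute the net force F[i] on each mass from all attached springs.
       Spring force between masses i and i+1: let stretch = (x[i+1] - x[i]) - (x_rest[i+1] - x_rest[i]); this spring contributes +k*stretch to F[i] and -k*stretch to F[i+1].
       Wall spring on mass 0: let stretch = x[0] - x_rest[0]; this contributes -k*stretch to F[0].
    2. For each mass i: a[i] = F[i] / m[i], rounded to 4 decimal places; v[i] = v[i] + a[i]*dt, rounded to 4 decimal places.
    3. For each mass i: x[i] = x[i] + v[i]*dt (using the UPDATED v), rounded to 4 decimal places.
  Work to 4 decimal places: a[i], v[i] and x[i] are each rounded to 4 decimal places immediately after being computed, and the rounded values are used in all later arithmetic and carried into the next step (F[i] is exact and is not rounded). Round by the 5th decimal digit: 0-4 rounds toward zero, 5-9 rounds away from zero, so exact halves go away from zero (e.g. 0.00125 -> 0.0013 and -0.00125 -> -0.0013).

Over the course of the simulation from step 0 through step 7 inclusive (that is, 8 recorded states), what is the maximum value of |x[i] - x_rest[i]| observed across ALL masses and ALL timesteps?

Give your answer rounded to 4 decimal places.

Step 0: x=[2.0000 7.0000] v=[-1.0000 0.0000]
Step 1: x=[1.9200 6.9800] v=[-0.4000 -0.1000]
Step 2: x=[1.9656 6.9388] v=[0.2280 -0.2060]
Step 3: x=[2.1315 6.8781] v=[0.8295 -0.3033]
Step 4: x=[2.4020 6.8025] v=[1.3525 -0.3780]
Step 5: x=[2.7524 6.7189] v=[1.7522 -0.4181]
Step 6: x=[3.1514 6.6360] v=[1.9950 -0.4147]
Step 7: x=[3.5637 6.5634] v=[2.0616 -0.3632]
Max displacement = 2.0800

Answer: 2.0800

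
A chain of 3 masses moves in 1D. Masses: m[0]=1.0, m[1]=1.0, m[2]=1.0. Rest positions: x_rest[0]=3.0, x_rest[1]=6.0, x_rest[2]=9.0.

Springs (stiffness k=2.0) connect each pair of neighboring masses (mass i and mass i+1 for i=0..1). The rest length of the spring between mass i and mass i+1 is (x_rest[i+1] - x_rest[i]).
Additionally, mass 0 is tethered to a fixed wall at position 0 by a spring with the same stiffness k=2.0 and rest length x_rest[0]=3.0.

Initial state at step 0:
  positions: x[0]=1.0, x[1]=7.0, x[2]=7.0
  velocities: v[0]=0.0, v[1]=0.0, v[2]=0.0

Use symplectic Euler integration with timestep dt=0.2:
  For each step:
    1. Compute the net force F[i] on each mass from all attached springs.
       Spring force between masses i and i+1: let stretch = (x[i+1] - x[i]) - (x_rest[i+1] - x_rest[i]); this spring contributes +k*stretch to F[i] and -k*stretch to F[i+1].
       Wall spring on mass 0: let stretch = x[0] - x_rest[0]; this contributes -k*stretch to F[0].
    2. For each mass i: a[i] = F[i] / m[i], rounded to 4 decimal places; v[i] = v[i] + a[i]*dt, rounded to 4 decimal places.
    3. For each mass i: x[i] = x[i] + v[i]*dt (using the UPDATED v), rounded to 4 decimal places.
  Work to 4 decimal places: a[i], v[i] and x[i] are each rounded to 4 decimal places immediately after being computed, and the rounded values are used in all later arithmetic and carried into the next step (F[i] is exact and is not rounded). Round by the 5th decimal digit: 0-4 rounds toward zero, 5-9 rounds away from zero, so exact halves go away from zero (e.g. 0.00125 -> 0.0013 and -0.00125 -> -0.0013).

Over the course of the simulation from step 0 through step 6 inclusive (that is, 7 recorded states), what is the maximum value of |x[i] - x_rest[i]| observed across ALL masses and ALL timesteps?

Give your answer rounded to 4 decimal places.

Answer: 2.5763

Derivation:
Step 0: x=[1.0000 7.0000 7.0000] v=[0.0000 0.0000 0.0000]
Step 1: x=[1.4000 6.5200 7.2400] v=[2.0000 -2.4000 1.2000]
Step 2: x=[2.0976 5.6880 7.6624] v=[3.4880 -4.1600 2.1120]
Step 3: x=[2.9146 4.7267 8.1668] v=[4.0851 -4.8064 2.5222]
Step 4: x=[3.6434 3.8957 8.6360] v=[3.6441 -4.1552 2.3462]
Step 5: x=[4.1009 3.4237 8.9660] v=[2.2877 -2.3600 1.6501]
Step 6: x=[4.1762 3.4493 9.0926] v=[0.3765 0.1278 0.6332]
Max displacement = 2.5763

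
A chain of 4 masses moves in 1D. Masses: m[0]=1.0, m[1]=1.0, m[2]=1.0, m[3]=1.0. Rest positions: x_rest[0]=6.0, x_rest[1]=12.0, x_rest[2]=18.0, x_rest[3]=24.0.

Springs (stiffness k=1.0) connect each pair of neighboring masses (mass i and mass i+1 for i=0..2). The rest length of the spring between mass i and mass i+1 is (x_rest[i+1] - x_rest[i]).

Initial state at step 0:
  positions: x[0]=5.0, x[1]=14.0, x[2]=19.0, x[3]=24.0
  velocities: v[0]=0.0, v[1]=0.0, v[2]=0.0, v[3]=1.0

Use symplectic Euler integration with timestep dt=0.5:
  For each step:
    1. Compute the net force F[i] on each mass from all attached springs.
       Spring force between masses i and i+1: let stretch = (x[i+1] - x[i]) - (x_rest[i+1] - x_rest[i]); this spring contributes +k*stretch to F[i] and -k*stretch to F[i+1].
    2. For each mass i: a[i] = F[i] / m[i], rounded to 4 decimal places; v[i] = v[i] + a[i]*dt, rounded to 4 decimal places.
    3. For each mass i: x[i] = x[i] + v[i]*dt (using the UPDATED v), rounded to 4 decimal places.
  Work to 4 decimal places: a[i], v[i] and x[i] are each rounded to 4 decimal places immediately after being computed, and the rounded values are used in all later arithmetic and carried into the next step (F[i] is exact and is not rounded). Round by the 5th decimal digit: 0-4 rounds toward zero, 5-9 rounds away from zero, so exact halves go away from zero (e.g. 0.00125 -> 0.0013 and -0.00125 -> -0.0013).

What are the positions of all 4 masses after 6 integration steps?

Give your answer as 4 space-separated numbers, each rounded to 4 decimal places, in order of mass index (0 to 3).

Answer: 6.6153 13.9474 18.8731 25.5645

Derivation:
Step 0: x=[5.0000 14.0000 19.0000 24.0000] v=[0.0000 0.0000 0.0000 1.0000]
Step 1: x=[5.7500 13.0000 19.0000 24.7500] v=[1.5000 -2.0000 0.0000 1.5000]
Step 2: x=[6.8125 11.6875 18.9375 25.5625] v=[2.1250 -2.6250 -0.1250 1.6250]
Step 3: x=[7.5938 10.9688 18.7188 26.2188] v=[1.5625 -1.4375 -0.4375 1.3125]
Step 4: x=[7.7188 11.3438 18.4376 26.5001] v=[0.2500 0.7500 -0.5625 0.5625]
Step 5: x=[7.2501 12.5860 18.3985 26.2657] v=[-0.9375 2.4844 -0.0782 -0.4688]
Step 6: x=[6.6153 13.9474 18.8731 25.5645] v=[-1.2696 2.7227 0.9492 -1.4024]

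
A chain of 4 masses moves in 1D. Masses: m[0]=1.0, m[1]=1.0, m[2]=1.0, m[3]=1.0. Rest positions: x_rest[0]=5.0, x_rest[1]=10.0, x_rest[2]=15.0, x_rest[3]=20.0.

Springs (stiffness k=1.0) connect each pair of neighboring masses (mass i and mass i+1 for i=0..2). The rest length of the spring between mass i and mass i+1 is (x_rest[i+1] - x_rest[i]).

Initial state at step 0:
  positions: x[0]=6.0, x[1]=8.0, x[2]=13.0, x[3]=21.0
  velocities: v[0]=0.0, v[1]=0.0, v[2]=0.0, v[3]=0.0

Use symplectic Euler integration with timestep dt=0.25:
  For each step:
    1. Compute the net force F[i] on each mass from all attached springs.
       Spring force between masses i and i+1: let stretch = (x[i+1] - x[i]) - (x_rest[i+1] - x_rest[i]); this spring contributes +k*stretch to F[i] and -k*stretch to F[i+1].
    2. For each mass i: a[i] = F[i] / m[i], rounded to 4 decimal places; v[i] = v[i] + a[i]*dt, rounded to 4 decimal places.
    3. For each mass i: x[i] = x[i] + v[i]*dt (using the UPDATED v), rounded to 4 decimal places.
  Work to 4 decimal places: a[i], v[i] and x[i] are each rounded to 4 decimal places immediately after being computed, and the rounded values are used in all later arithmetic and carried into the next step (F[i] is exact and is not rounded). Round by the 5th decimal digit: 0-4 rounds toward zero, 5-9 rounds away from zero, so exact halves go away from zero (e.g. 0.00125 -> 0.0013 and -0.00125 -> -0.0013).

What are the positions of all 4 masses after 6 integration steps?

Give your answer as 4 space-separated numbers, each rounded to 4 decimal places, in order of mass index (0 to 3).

Step 0: x=[6.0000 8.0000 13.0000 21.0000] v=[0.0000 0.0000 0.0000 0.0000]
Step 1: x=[5.8125 8.1875 13.1875 20.8125] v=[-0.7500 0.7500 0.7500 -0.7500]
Step 2: x=[5.4609 8.5391 13.5391 20.4609] v=[-1.4063 1.4063 1.4063 -1.4063]
Step 3: x=[4.9892 9.0108 14.0108 19.9892] v=[-1.8868 1.8868 1.8868 -1.8868]
Step 4: x=[4.4564 9.5437 14.5437 19.4564] v=[-2.1314 2.1314 2.1314 -2.1314]
Step 5: x=[3.9290 10.0711 15.0711 18.9290] v=[-2.1096 2.1096 2.1096 -2.1096]
Step 6: x=[3.4730 10.5271 15.5271 18.4730] v=[-1.8241 1.8241 1.8241 -1.8241]

Answer: 3.4730 10.5271 15.5271 18.4730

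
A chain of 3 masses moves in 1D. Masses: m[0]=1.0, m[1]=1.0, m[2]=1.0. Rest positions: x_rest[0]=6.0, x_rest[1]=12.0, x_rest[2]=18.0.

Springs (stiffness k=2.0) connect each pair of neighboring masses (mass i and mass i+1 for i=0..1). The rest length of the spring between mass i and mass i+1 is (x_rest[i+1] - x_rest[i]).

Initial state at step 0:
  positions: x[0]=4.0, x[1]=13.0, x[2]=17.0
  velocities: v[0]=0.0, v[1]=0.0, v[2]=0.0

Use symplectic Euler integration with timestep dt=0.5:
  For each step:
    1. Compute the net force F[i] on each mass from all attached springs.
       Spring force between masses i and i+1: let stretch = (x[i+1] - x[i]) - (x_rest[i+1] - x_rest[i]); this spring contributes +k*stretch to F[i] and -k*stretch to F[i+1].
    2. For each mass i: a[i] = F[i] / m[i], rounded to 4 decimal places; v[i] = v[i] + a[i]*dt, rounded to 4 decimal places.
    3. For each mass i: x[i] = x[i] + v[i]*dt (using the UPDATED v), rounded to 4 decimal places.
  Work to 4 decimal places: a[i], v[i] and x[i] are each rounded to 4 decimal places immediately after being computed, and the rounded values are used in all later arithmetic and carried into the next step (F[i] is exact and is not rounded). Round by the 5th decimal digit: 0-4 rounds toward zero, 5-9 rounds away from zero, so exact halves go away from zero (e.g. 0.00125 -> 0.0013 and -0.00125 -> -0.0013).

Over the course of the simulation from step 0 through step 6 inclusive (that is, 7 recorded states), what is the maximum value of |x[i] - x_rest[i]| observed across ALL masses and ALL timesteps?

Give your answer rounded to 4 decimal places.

Answer: 2.7500

Derivation:
Step 0: x=[4.0000 13.0000 17.0000] v=[0.0000 0.0000 0.0000]
Step 1: x=[5.5000 10.5000 18.0000] v=[3.0000 -5.0000 2.0000]
Step 2: x=[6.5000 9.2500 18.2500] v=[2.0000 -2.5000 0.5000]
Step 3: x=[5.8750 11.1250 17.0000] v=[-1.2500 3.7500 -2.5000]
Step 4: x=[4.8750 13.3125 15.8125] v=[-2.0000 4.3750 -2.3750]
Step 5: x=[5.0938 12.5313 16.3750] v=[0.4375 -1.5625 1.1250]
Step 6: x=[6.0313 9.9532 18.0157] v=[1.8750 -5.1563 3.2813]
Max displacement = 2.7500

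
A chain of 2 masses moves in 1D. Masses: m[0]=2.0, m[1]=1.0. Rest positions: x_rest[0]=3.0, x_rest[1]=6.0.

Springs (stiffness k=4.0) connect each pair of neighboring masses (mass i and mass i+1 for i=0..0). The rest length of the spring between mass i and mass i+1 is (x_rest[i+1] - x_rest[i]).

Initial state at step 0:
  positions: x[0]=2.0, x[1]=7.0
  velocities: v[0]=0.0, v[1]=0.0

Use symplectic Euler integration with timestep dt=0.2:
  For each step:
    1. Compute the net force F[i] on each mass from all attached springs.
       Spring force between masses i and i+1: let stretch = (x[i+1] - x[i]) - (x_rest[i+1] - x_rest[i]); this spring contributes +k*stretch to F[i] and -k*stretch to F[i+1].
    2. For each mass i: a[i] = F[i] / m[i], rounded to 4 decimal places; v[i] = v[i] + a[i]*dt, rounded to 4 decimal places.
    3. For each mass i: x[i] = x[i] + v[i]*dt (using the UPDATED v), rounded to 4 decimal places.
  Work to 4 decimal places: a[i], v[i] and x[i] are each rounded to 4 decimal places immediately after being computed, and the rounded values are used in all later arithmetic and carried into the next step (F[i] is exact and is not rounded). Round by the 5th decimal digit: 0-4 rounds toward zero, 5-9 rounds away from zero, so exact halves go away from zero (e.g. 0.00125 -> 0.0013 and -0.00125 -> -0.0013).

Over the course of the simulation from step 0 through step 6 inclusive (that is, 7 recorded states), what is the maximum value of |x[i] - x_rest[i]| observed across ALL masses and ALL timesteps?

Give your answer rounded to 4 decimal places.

Step 0: x=[2.0000 7.0000] v=[0.0000 0.0000]
Step 1: x=[2.1600 6.6800] v=[0.8000 -1.6000]
Step 2: x=[2.4416 6.1168] v=[1.4080 -2.8160]
Step 3: x=[2.7772 5.4456] v=[1.6781 -3.3562]
Step 4: x=[3.0863 4.8274] v=[1.5455 -3.0909]
Step 5: x=[3.2947 4.4106] v=[1.0419 -2.0838]
Step 6: x=[3.3524 4.2953] v=[0.2883 -0.5765]
Max displacement = 1.7047

Answer: 1.7047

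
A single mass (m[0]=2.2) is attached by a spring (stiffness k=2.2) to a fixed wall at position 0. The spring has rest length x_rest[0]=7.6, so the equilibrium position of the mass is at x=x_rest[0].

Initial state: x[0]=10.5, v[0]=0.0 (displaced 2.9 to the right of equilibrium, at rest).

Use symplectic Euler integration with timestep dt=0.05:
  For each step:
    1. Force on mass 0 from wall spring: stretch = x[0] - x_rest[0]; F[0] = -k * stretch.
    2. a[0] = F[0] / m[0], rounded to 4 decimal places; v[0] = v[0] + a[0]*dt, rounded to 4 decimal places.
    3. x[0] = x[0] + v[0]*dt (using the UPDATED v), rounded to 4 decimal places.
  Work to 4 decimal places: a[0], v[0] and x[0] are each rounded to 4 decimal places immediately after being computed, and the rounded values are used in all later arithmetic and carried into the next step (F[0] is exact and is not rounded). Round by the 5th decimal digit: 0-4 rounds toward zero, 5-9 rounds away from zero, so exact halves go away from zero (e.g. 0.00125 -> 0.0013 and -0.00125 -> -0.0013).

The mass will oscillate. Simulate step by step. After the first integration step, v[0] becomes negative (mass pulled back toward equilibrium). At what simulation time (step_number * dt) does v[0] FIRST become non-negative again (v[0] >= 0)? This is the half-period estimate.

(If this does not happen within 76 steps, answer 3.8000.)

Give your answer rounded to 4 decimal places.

Answer: 3.1500

Derivation:
Step 0: x=[10.5000] v=[0.0000]
Step 1: x=[10.4928] v=[-0.1450]
Step 2: x=[10.4783] v=[-0.2896]
Step 3: x=[10.4566] v=[-0.4335]
Step 4: x=[10.4278] v=[-0.5763]
Step 5: x=[10.3919] v=[-0.7177]
Step 6: x=[10.3490] v=[-0.8573]
Step 7: x=[10.2993] v=[-0.9948]
Step 8: x=[10.2428] v=[-1.1298]
Step 9: x=[10.1797] v=[-1.2619]
Step 10: x=[10.1102] v=[-1.3909]
Step 11: x=[10.0344] v=[-1.5164]
Step 12: x=[9.9525] v=[-1.6381]
Step 13: x=[9.8647] v=[-1.7557]
Step 14: x=[9.7713] v=[-1.8689]
Step 15: x=[9.6724] v=[-1.9775]
Step 16: x=[9.5683] v=[-2.0811]
Step 17: x=[9.4593] v=[-2.1795]
Step 18: x=[9.3457] v=[-2.2725]
Step 19: x=[9.2277] v=[-2.3598]
Step 20: x=[9.1056] v=[-2.4412]
Step 21: x=[8.9798] v=[-2.5165]
Step 22: x=[8.8505] v=[-2.5855]
Step 23: x=[8.7181] v=[-2.6480]
Step 24: x=[8.5829] v=[-2.7039]
Step 25: x=[8.4453] v=[-2.7530]
Step 26: x=[8.3055] v=[-2.7953]
Step 27: x=[8.1640] v=[-2.8306]
Step 28: x=[8.0211] v=[-2.8588]
Step 29: x=[7.8771] v=[-2.8799]
Step 30: x=[7.7324] v=[-2.8938]
Step 31: x=[7.5874] v=[-2.9004]
Step 32: x=[7.4424] v=[-2.8998]
Step 33: x=[7.2978] v=[-2.8919]
Step 34: x=[7.1540] v=[-2.8768]
Step 35: x=[7.0113] v=[-2.8545]
Step 36: x=[6.8700] v=[-2.8251]
Step 37: x=[6.7306] v=[-2.7886]
Step 38: x=[6.5933] v=[-2.7451]
Step 39: x=[6.4586] v=[-2.6948]
Step 40: x=[6.3267] v=[-2.6377]
Step 41: x=[6.1980] v=[-2.5740]
Step 42: x=[6.0728] v=[-2.5039]
Step 43: x=[5.9514] v=[-2.4275]
Step 44: x=[5.8341] v=[-2.3451]
Step 45: x=[5.7213] v=[-2.2568]
Step 46: x=[5.6132] v=[-2.1629]
Step 47: x=[5.5100] v=[-2.0636]
Step 48: x=[5.4120] v=[-1.9591]
Step 49: x=[5.3195] v=[-1.8497]
Step 50: x=[5.2327] v=[-1.7357]
Step 51: x=[5.1518] v=[-1.6173]
Step 52: x=[5.0771] v=[-1.4949]
Step 53: x=[5.0087] v=[-1.3688]
Step 54: x=[4.9467] v=[-1.2392]
Step 55: x=[4.8914] v=[-1.1065]
Step 56: x=[4.8428] v=[-0.9711]
Step 57: x=[4.8011] v=[-0.8332]
Step 58: x=[4.7664] v=[-0.6933]
Step 59: x=[4.7388] v=[-0.5516]
Step 60: x=[4.7184] v=[-0.4085]
Step 61: x=[4.7052] v=[-0.2644]
Step 62: x=[4.6992] v=[-0.1197]
Step 63: x=[4.7005] v=[0.0253]
First v>=0 after going negative at step 63, time=3.1500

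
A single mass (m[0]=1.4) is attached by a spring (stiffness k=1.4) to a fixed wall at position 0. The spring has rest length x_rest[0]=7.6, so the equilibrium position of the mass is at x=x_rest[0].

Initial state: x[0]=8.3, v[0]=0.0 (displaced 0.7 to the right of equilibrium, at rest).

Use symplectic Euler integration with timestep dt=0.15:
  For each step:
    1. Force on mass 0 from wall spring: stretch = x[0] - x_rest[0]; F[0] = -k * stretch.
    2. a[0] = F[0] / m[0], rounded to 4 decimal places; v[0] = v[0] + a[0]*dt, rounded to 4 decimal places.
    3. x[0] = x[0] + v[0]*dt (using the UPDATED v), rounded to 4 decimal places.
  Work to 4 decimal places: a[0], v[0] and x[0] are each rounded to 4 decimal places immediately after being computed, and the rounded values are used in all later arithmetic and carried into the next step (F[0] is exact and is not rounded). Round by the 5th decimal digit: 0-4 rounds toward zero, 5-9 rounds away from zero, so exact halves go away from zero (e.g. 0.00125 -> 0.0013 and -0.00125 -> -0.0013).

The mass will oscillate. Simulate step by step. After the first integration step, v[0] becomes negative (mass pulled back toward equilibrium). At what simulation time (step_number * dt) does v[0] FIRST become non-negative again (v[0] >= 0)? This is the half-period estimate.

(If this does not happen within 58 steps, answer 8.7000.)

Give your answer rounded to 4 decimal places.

Step 0: x=[8.3000] v=[0.0000]
Step 1: x=[8.2843] v=[-0.1050]
Step 2: x=[8.2532] v=[-0.2076]
Step 3: x=[8.2074] v=[-0.3056]
Step 4: x=[8.1479] v=[-0.3967]
Step 5: x=[8.0761] v=[-0.4789]
Step 6: x=[7.9936] v=[-0.5503]
Step 7: x=[7.9022] v=[-0.6093]
Step 8: x=[7.8040] v=[-0.6546]
Step 9: x=[7.7012] v=[-0.6852]
Step 10: x=[7.5961] v=[-0.7004]
Step 11: x=[7.4911] v=[-0.6998]
Step 12: x=[7.3886] v=[-0.6835]
Step 13: x=[7.2908] v=[-0.6518]
Step 14: x=[7.2000] v=[-0.6054]
Step 15: x=[7.1182] v=[-0.5454]
Step 16: x=[7.0472] v=[-0.4731]
Step 17: x=[6.9887] v=[-0.3902]
Step 18: x=[6.9439] v=[-0.2985]
Step 19: x=[6.9139] v=[-0.2001]
Step 20: x=[6.8993] v=[-0.0972]
Step 21: x=[6.9005] v=[0.0079]
First v>=0 after going negative at step 21, time=3.1500

Answer: 3.1500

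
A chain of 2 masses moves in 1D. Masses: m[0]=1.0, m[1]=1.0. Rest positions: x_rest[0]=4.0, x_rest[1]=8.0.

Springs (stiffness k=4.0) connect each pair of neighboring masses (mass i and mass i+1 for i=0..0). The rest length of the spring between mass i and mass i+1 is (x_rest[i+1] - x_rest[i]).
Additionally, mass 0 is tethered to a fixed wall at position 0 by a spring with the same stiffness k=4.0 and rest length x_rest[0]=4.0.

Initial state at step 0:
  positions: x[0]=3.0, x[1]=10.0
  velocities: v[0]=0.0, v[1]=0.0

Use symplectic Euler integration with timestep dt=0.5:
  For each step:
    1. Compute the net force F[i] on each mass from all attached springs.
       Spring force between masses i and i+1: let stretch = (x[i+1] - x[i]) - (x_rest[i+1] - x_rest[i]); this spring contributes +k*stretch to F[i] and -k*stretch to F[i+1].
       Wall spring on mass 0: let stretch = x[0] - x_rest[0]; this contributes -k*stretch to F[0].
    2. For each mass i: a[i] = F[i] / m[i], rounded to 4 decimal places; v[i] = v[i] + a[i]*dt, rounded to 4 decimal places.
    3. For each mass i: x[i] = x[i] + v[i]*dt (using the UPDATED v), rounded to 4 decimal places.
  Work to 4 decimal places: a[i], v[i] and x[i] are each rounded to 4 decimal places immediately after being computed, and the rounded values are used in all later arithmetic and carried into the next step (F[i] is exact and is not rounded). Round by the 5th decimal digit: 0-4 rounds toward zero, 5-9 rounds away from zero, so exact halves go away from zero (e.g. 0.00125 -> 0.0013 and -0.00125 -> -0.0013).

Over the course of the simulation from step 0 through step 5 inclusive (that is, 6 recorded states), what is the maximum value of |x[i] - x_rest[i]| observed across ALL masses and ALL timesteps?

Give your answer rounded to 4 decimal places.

Answer: 3.0000

Derivation:
Step 0: x=[3.0000 10.0000] v=[0.0000 0.0000]
Step 1: x=[7.0000 7.0000] v=[8.0000 -6.0000]
Step 2: x=[4.0000 8.0000] v=[-6.0000 2.0000]
Step 3: x=[1.0000 9.0000] v=[-6.0000 2.0000]
Step 4: x=[5.0000 6.0000] v=[8.0000 -6.0000]
Step 5: x=[5.0000 6.0000] v=[0.0000 0.0000]
Max displacement = 3.0000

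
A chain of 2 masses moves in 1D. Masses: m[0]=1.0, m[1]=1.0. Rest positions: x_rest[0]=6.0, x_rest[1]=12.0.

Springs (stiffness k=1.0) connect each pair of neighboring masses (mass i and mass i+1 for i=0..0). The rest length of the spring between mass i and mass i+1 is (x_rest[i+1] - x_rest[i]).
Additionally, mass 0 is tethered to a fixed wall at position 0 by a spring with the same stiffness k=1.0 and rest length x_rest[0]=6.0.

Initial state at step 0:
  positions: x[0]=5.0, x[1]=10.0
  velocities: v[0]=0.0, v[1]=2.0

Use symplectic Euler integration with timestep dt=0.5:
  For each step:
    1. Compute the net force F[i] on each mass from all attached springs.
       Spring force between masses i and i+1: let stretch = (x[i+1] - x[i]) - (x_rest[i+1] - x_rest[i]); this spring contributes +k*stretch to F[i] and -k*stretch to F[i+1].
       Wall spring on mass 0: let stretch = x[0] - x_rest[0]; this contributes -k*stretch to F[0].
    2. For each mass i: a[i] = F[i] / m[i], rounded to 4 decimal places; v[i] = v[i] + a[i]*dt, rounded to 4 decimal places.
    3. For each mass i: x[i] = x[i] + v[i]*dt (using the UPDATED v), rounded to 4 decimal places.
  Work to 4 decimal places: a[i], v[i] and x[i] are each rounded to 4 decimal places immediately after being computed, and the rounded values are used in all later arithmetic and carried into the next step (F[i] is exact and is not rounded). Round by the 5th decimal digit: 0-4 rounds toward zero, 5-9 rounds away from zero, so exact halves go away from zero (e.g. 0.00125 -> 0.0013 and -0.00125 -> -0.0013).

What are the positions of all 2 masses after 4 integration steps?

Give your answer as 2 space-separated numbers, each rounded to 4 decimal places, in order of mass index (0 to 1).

Step 0: x=[5.0000 10.0000] v=[0.0000 2.0000]
Step 1: x=[5.0000 11.2500] v=[0.0000 2.5000]
Step 2: x=[5.3125 12.4375] v=[0.6250 2.3750]
Step 3: x=[6.0782 13.3438] v=[1.5313 1.8125]
Step 4: x=[7.1407 13.9337] v=[2.1250 1.1797]

Answer: 7.1407 13.9337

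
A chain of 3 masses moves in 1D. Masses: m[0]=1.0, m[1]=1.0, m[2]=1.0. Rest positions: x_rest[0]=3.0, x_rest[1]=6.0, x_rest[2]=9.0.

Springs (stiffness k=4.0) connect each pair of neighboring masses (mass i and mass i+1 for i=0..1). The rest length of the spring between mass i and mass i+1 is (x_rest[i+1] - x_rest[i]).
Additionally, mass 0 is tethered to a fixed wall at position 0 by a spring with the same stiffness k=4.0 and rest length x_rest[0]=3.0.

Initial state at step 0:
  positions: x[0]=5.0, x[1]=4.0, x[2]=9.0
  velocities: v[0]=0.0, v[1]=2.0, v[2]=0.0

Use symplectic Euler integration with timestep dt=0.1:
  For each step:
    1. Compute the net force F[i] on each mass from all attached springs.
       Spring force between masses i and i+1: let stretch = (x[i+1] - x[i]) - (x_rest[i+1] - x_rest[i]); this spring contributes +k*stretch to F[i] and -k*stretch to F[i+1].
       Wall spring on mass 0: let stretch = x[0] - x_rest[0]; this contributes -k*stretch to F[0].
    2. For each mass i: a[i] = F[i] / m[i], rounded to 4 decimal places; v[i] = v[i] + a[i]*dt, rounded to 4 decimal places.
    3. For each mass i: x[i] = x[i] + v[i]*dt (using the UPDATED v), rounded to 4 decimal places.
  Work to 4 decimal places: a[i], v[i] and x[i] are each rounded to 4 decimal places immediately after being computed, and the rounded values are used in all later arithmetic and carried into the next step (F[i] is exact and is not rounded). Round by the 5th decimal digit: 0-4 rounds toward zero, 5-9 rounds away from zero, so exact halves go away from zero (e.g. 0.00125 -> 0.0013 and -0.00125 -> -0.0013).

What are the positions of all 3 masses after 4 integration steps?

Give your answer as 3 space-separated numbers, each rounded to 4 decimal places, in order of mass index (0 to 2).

Step 0: x=[5.0000 4.0000 9.0000] v=[0.0000 2.0000 0.0000]
Step 1: x=[4.7600 4.4400 8.9200] v=[-2.4000 4.4000 -0.8000]
Step 2: x=[4.3168 5.0720 8.7808] v=[-4.4320 6.3200 -1.3920]
Step 3: x=[3.7311 5.8221 8.6133] v=[-5.8566 7.5014 -1.6755]
Step 4: x=[3.0798 6.6003 8.4541] v=[-6.5126 7.7815 -1.5920]

Answer: 3.0798 6.6003 8.4541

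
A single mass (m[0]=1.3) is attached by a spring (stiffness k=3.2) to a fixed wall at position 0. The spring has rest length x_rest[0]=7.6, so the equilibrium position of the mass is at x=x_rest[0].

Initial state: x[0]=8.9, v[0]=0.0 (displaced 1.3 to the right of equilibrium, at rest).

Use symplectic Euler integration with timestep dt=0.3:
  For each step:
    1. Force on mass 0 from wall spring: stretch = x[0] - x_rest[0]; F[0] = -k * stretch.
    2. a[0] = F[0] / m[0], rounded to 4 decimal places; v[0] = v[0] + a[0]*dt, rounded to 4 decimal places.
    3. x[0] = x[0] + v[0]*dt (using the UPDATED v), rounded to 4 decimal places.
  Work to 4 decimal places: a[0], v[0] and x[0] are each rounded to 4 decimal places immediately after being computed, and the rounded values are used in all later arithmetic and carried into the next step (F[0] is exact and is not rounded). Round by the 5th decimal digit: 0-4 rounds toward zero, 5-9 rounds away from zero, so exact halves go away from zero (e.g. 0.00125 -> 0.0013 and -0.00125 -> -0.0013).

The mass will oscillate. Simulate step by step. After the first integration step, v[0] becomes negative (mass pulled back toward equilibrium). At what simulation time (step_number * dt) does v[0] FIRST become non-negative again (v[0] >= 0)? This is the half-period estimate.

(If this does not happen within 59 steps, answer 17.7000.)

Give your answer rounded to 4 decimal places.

Answer: 2.1000

Derivation:
Step 0: x=[8.9000] v=[0.0000]
Step 1: x=[8.6120] v=[-0.9600]
Step 2: x=[8.0998] v=[-1.7073]
Step 3: x=[7.4769] v=[-2.0764]
Step 4: x=[6.8813] v=[-1.9855]
Step 5: x=[6.4449] v=[-1.4548]
Step 6: x=[6.2644] v=[-0.6018]
Step 7: x=[6.3798] v=[0.3845]
First v>=0 after going negative at step 7, time=2.1000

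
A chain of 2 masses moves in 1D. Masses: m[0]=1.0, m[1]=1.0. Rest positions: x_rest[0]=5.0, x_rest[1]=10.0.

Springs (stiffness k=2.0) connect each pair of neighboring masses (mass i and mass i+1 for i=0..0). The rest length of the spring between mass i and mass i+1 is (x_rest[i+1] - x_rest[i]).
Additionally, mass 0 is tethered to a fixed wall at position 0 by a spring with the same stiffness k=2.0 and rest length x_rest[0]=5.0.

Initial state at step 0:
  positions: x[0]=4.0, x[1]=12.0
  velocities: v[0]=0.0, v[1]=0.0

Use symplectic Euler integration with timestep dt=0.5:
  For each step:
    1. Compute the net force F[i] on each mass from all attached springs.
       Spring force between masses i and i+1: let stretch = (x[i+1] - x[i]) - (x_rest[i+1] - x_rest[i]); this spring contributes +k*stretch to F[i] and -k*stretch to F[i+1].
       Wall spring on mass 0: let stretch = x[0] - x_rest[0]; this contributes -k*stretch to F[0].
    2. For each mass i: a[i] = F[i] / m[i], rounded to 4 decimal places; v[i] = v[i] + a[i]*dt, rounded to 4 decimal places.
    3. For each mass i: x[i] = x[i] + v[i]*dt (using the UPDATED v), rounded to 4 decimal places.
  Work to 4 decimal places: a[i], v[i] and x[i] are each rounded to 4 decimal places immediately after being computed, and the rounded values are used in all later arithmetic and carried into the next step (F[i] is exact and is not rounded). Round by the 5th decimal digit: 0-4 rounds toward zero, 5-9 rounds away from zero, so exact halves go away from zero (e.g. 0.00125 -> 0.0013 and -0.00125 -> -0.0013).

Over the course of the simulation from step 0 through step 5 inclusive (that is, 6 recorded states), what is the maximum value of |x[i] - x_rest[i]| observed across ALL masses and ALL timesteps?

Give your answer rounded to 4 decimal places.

Step 0: x=[4.0000 12.0000] v=[0.0000 0.0000]
Step 1: x=[6.0000 10.5000] v=[4.0000 -3.0000]
Step 2: x=[7.2500 9.2500] v=[2.5000 -2.5000]
Step 3: x=[5.8750 9.5000] v=[-2.7500 0.5000]
Step 4: x=[3.3750 10.4375] v=[-5.0000 1.8750]
Step 5: x=[2.7188 10.3438] v=[-1.3125 -0.1875]
Max displacement = 2.2812

Answer: 2.2812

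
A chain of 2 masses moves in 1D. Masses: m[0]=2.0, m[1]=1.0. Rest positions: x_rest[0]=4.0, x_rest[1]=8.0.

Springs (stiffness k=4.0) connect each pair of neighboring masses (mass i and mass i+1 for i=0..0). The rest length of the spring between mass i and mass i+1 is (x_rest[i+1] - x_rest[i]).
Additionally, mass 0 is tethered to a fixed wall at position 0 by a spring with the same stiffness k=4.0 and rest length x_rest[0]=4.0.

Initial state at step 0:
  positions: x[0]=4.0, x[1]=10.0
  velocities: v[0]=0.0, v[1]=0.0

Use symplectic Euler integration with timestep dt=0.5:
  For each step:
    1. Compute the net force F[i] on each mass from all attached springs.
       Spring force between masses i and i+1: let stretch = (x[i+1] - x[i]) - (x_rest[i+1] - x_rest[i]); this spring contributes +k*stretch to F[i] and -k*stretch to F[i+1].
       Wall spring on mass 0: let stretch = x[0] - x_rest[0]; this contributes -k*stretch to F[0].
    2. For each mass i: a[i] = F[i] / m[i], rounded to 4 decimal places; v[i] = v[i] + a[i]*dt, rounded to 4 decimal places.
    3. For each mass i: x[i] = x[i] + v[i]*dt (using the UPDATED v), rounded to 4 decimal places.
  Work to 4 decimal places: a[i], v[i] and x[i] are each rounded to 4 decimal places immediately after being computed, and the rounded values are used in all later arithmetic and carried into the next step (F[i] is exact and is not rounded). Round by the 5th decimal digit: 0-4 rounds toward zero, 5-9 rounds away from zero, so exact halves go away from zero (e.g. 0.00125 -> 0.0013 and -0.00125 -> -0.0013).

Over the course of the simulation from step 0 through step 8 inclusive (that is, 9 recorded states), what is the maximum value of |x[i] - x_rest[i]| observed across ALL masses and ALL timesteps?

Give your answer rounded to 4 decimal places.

Answer: 2.2500

Derivation:
Step 0: x=[4.0000 10.0000] v=[0.0000 0.0000]
Step 1: x=[5.0000 8.0000] v=[2.0000 -4.0000]
Step 2: x=[5.0000 7.0000] v=[0.0000 -2.0000]
Step 3: x=[3.5000 8.0000] v=[-3.0000 2.0000]
Step 4: x=[2.5000 8.5000] v=[-2.0000 1.0000]
Step 5: x=[3.2500 7.0000] v=[1.5000 -3.0000]
Step 6: x=[4.2500 5.7500] v=[2.0000 -2.5000]
Step 7: x=[3.8750 7.0000] v=[-0.7500 2.5000]
Step 8: x=[3.1250 9.1250] v=[-1.5000 4.2500]
Max displacement = 2.2500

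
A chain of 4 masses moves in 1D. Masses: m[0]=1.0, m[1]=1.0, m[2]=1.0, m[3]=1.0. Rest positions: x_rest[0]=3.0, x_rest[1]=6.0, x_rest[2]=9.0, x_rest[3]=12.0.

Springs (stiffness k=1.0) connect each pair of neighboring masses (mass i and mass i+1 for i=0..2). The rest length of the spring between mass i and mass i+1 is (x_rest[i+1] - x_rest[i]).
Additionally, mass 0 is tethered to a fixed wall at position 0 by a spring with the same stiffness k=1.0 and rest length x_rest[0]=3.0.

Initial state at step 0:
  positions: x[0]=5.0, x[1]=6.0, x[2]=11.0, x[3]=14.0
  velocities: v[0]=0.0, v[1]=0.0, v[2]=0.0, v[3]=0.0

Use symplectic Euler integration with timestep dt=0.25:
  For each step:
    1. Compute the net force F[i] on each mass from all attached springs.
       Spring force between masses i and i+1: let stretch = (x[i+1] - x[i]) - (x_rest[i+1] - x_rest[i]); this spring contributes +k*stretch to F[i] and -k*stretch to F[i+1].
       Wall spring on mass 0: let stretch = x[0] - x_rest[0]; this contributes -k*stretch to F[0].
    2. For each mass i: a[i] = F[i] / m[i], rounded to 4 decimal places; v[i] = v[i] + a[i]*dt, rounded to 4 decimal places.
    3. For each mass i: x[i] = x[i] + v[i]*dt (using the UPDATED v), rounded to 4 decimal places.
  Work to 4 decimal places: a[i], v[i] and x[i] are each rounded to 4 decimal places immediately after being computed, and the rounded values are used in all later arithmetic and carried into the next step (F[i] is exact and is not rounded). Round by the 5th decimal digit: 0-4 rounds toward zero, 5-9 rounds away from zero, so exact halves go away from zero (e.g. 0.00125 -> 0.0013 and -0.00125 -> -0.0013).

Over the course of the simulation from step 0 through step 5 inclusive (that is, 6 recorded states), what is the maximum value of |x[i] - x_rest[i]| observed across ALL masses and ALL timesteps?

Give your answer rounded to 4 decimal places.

Answer: 2.1420

Derivation:
Step 0: x=[5.0000 6.0000 11.0000 14.0000] v=[0.0000 0.0000 0.0000 0.0000]
Step 1: x=[4.7500 6.2500 10.8750 14.0000] v=[-1.0000 1.0000 -0.5000 0.0000]
Step 2: x=[4.2969 6.6953 10.6563 13.9922] v=[-1.8125 1.7813 -0.8750 -0.0313]
Step 3: x=[3.7251 7.2383 10.3985 13.9634] v=[-2.2871 2.1720 -1.0313 -0.1153]
Step 4: x=[3.1401 7.7593 10.1660 13.8993] v=[-2.3401 2.0838 -0.9301 -0.2565]
Step 5: x=[2.6475 8.1420 10.0164 13.7894] v=[-1.9703 1.5307 -0.5985 -0.4398]
Max displacement = 2.1420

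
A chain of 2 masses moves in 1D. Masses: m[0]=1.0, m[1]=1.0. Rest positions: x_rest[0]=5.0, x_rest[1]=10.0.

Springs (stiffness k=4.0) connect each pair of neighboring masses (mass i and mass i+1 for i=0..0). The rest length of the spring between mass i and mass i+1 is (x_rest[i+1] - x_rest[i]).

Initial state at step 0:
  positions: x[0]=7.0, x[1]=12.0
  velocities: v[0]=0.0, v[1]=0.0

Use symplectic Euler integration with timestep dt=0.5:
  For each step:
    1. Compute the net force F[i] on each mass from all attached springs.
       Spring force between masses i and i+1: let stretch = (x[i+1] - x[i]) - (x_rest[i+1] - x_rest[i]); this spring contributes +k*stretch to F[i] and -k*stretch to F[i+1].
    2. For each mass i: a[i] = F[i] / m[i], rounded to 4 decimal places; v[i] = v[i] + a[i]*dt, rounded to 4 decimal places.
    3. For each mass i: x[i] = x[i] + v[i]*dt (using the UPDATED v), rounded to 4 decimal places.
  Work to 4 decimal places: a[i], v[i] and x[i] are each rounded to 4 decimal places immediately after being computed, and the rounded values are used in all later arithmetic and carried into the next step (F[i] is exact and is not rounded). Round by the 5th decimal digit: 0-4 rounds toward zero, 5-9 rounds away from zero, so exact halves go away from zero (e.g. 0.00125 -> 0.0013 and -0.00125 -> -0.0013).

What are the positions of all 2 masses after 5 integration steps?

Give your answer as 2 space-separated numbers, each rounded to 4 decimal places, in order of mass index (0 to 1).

Answer: 7.0000 12.0000

Derivation:
Step 0: x=[7.0000 12.0000] v=[0.0000 0.0000]
Step 1: x=[7.0000 12.0000] v=[0.0000 0.0000]
Step 2: x=[7.0000 12.0000] v=[0.0000 0.0000]
Step 3: x=[7.0000 12.0000] v=[0.0000 0.0000]
Step 4: x=[7.0000 12.0000] v=[0.0000 0.0000]
Step 5: x=[7.0000 12.0000] v=[0.0000 0.0000]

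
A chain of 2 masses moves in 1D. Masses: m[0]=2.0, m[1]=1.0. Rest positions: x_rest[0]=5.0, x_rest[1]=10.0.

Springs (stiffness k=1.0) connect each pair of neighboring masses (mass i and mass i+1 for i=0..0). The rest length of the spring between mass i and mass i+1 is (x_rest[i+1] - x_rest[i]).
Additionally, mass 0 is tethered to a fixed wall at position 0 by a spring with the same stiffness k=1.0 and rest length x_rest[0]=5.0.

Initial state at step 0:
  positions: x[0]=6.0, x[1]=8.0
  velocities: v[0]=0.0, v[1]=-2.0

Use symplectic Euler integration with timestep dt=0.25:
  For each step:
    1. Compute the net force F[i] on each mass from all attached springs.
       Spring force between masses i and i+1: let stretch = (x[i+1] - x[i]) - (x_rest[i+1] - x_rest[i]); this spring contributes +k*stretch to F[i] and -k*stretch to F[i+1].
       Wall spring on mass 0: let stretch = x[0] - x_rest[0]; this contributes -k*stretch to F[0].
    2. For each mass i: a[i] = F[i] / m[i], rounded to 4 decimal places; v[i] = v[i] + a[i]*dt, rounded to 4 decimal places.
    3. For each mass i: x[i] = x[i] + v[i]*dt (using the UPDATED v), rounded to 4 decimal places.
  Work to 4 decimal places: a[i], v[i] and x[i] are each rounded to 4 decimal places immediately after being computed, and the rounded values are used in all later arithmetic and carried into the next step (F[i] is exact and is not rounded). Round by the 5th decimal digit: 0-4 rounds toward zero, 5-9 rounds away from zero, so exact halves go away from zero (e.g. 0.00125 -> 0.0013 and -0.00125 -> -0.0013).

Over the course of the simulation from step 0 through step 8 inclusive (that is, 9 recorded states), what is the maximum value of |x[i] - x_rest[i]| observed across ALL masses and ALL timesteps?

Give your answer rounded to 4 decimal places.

Step 0: x=[6.0000 8.0000] v=[0.0000 -2.0000]
Step 1: x=[5.8750 7.6875] v=[-0.5000 -1.2500]
Step 2: x=[5.6231 7.5742] v=[-1.0078 -0.4531]
Step 3: x=[5.2564 7.6515] v=[-1.4668 0.3091]
Step 4: x=[4.8003 7.8916] v=[-1.8245 0.9603]
Step 5: x=[4.2908 8.2510] v=[-2.0381 1.4375]
Step 6: x=[3.7710 8.6754] v=[-2.0794 1.6975]
Step 7: x=[3.2866 9.1058] v=[-1.9377 1.7214]
Step 8: x=[2.8813 9.4850] v=[-1.6211 1.5166]
Max displacement = 2.4258

Answer: 2.4258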